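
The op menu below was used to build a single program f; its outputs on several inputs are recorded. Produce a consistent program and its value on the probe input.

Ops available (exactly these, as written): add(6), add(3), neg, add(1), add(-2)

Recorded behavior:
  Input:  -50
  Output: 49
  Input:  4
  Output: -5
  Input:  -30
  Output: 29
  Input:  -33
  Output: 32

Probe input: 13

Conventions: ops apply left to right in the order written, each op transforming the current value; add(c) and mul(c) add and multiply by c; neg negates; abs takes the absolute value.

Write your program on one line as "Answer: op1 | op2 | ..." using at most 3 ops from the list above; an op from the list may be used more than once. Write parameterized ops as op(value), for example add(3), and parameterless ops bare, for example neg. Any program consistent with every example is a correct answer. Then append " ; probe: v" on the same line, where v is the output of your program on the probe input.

add(-2) | add(3) | neg ; probe: -14

Check, running the answer program on each example:
  -50 -> -52 -> -49 -> 49
  4 -> 2 -> 5 -> -5
  -30 -> -32 -> -29 -> 29
  -33 -> -35 -> -32 -> 32
  probe: 13 -> 11 -> 14 -> -14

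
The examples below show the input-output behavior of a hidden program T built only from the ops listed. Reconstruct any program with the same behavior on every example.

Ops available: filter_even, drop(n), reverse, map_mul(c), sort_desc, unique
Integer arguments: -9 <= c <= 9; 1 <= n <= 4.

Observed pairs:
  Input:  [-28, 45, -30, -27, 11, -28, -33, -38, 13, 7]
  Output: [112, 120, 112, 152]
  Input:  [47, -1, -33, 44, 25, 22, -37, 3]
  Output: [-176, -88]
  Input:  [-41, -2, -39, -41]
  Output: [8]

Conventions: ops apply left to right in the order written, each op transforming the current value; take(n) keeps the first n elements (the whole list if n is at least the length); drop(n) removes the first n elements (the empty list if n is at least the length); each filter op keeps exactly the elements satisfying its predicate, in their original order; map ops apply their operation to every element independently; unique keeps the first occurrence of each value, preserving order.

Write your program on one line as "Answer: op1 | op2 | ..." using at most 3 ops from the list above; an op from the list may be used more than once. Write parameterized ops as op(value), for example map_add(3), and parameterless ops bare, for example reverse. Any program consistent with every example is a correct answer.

filter_even | map_mul(-4)

Check, running the answer program on each example:
  [-28, 45, -30, -27, 11, -28, -33, -38, 13, 7] -> [-28, -30, -28, -38] -> [112, 120, 112, 152]
  [47, -1, -33, 44, 25, 22, -37, 3] -> [44, 22] -> [-176, -88]
  [-41, -2, -39, -41] -> [-2] -> [8]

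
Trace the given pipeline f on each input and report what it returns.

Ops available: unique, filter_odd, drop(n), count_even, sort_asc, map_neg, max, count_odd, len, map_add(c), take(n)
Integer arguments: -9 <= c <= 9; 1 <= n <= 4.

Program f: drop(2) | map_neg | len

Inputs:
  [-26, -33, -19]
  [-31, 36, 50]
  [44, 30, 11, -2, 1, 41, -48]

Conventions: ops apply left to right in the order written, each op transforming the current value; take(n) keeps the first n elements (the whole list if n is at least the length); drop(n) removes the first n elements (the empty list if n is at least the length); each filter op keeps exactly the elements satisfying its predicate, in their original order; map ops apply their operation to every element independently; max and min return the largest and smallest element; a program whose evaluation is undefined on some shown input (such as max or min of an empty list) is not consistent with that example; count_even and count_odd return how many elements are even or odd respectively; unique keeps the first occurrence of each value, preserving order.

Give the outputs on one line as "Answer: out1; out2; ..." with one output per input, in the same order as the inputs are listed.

Execution, op by op:
  [-26, -33, -19] -> [-19] -> [19] -> 1
  [-31, 36, 50] -> [50] -> [-50] -> 1
  [44, 30, 11, -2, 1, 41, -48] -> [11, -2, 1, 41, -48] -> [-11, 2, -1, -41, 48] -> 5

1; 1; 5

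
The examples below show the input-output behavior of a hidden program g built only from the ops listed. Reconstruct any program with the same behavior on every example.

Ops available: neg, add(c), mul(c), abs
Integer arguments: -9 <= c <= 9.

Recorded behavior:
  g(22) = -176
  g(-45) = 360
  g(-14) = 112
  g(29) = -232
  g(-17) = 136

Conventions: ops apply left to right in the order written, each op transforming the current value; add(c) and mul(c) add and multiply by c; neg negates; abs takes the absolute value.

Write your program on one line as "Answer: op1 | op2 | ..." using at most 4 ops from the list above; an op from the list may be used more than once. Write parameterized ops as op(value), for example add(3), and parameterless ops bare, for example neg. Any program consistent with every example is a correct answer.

mul(8) | add(8) | neg | add(8)

Check, running the answer program on each example:
  22 -> 176 -> 184 -> -184 -> -176
  -45 -> -360 -> -352 -> 352 -> 360
  -14 -> -112 -> -104 -> 104 -> 112
  29 -> 232 -> 240 -> -240 -> -232
  -17 -> -136 -> -128 -> 128 -> 136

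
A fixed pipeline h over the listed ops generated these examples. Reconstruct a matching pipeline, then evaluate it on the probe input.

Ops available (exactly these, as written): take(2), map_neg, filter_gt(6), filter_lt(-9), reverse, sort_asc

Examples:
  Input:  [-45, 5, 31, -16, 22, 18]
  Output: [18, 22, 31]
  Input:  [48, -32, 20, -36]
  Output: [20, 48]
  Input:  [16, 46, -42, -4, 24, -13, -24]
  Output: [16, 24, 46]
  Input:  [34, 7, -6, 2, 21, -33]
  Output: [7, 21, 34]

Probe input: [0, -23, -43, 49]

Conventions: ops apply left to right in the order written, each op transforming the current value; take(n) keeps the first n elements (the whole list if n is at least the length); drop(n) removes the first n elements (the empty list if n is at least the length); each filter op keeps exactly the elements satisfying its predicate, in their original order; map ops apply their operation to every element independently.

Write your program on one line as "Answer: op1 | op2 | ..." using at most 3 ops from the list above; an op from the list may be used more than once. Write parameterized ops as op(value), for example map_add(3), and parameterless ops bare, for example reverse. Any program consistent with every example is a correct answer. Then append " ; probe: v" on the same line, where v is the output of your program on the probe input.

reverse | sort_asc | filter_gt(6) ; probe: [49]

Check, running the answer program on each example:
  [-45, 5, 31, -16, 22, 18] -> [18, 22, -16, 31, 5, -45] -> [-45, -16, 5, 18, 22, 31] -> [18, 22, 31]
  [48, -32, 20, -36] -> [-36, 20, -32, 48] -> [-36, -32, 20, 48] -> [20, 48]
  [16, 46, -42, -4, 24, -13, -24] -> [-24, -13, 24, -4, -42, 46, 16] -> [-42, -24, -13, -4, 16, 24, 46] -> [16, 24, 46]
  [34, 7, -6, 2, 21, -33] -> [-33, 21, 2, -6, 7, 34] -> [-33, -6, 2, 7, 21, 34] -> [7, 21, 34]
  probe: [0, -23, -43, 49] -> [49, -43, -23, 0] -> [-43, -23, 0, 49] -> [49]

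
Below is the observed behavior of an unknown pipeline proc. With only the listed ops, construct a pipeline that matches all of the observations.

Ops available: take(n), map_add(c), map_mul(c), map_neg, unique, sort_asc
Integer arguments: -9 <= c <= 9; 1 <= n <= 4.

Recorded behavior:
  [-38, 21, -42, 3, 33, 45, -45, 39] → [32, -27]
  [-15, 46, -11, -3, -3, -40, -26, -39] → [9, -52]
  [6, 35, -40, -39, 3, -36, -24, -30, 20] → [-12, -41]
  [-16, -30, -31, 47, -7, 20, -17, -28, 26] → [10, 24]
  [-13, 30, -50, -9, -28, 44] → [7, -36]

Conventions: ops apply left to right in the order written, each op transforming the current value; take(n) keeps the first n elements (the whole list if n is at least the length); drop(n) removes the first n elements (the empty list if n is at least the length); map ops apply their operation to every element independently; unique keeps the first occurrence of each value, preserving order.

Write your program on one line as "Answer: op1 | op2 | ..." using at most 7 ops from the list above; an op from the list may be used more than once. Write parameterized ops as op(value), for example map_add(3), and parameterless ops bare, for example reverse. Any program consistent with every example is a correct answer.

unique | map_neg | map_add(1) | take(3) | take(2) | map_add(-7)

Check, running the answer program on each example:
  [-38, 21, -42, 3, 33, 45, -45, 39] -> [-38, 21, -42, 3, 33, 45, -45, 39] -> [38, -21, 42, -3, -33, -45, 45, -39] -> [39, -20, 43, -2, -32, -44, 46, -38] -> [39, -20, 43] -> [39, -20] -> [32, -27]
  [-15, 46, -11, -3, -3, -40, -26, -39] -> [-15, 46, -11, -3, -40, -26, -39] -> [15, -46, 11, 3, 40, 26, 39] -> [16, -45, 12, 4, 41, 27, 40] -> [16, -45, 12] -> [16, -45] -> [9, -52]
  [6, 35, -40, -39, 3, -36, -24, -30, 20] -> [6, 35, -40, -39, 3, -36, -24, -30, 20] -> [-6, -35, 40, 39, -3, 36, 24, 30, -20] -> [-5, -34, 41, 40, -2, 37, 25, 31, -19] -> [-5, -34, 41] -> [-5, -34] -> [-12, -41]
  [-16, -30, -31, 47, -7, 20, -17, -28, 26] -> [-16, -30, -31, 47, -7, 20, -17, -28, 26] -> [16, 30, 31, -47, 7, -20, 17, 28, -26] -> [17, 31, 32, -46, 8, -19, 18, 29, -25] -> [17, 31, 32] -> [17, 31] -> [10, 24]
  [-13, 30, -50, -9, -28, 44] -> [-13, 30, -50, -9, -28, 44] -> [13, -30, 50, 9, 28, -44] -> [14, -29, 51, 10, 29, -43] -> [14, -29, 51] -> [14, -29] -> [7, -36]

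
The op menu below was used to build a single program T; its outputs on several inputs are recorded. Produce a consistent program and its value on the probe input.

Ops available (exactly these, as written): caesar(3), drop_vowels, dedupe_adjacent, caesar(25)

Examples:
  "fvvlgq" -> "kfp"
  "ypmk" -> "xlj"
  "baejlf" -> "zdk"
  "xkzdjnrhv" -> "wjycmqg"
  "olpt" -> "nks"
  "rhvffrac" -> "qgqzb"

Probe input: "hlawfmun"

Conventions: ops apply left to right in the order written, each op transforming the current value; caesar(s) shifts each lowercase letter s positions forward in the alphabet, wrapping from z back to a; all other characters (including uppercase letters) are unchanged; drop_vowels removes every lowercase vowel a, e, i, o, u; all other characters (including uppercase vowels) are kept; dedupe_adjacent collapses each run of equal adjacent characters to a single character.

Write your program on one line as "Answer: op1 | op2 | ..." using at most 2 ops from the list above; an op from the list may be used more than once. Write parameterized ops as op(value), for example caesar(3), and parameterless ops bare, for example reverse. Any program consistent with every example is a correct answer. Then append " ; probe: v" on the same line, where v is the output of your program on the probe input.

caesar(25) | drop_vowels ; probe: "gkzvltm"

Check, running the answer program on each example:
  "fvvlgq" -> "euukfp" -> "kfp"
  "ypmk" -> "xolj" -> "xlj"
  "baejlf" -> "azdike" -> "zdk"
  "xkzdjnrhv" -> "wjycimqgu" -> "wjycmqg"
  "olpt" -> "nkos" -> "nks"
  "rhvffrac" -> "qgueeqzb" -> "qgqzb"
  probe: "hlawfmun" -> "gkzveltm" -> "gkzvltm"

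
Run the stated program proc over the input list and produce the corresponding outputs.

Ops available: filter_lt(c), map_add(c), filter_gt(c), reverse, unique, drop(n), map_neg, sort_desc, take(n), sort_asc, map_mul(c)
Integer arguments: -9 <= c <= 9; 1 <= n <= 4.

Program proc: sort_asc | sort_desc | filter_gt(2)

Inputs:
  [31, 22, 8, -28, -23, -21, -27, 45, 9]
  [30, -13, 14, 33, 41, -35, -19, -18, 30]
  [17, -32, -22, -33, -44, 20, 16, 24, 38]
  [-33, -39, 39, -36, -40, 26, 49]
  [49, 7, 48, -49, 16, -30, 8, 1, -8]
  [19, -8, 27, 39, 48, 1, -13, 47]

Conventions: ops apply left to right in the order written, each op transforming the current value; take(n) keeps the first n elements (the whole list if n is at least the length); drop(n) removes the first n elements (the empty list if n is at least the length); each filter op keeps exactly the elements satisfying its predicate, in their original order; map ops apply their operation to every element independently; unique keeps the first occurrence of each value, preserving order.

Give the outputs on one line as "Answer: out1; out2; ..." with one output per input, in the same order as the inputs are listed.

[45, 31, 22, 9, 8]; [41, 33, 30, 30, 14]; [38, 24, 20, 17, 16]; [49, 39, 26]; [49, 48, 16, 8, 7]; [48, 47, 39, 27, 19]

Execution, op by op:
  [31, 22, 8, -28, -23, -21, -27, 45, 9] -> [-28, -27, -23, -21, 8, 9, 22, 31, 45] -> [45, 31, 22, 9, 8, -21, -23, -27, -28] -> [45, 31, 22, 9, 8]
  [30, -13, 14, 33, 41, -35, -19, -18, 30] -> [-35, -19, -18, -13, 14, 30, 30, 33, 41] -> [41, 33, 30, 30, 14, -13, -18, -19, -35] -> [41, 33, 30, 30, 14]
  [17, -32, -22, -33, -44, 20, 16, 24, 38] -> [-44, -33, -32, -22, 16, 17, 20, 24, 38] -> [38, 24, 20, 17, 16, -22, -32, -33, -44] -> [38, 24, 20, 17, 16]
  [-33, -39, 39, -36, -40, 26, 49] -> [-40, -39, -36, -33, 26, 39, 49] -> [49, 39, 26, -33, -36, -39, -40] -> [49, 39, 26]
  [49, 7, 48, -49, 16, -30, 8, 1, -8] -> [-49, -30, -8, 1, 7, 8, 16, 48, 49] -> [49, 48, 16, 8, 7, 1, -8, -30, -49] -> [49, 48, 16, 8, 7]
  [19, -8, 27, 39, 48, 1, -13, 47] -> [-13, -8, 1, 19, 27, 39, 47, 48] -> [48, 47, 39, 27, 19, 1, -8, -13] -> [48, 47, 39, 27, 19]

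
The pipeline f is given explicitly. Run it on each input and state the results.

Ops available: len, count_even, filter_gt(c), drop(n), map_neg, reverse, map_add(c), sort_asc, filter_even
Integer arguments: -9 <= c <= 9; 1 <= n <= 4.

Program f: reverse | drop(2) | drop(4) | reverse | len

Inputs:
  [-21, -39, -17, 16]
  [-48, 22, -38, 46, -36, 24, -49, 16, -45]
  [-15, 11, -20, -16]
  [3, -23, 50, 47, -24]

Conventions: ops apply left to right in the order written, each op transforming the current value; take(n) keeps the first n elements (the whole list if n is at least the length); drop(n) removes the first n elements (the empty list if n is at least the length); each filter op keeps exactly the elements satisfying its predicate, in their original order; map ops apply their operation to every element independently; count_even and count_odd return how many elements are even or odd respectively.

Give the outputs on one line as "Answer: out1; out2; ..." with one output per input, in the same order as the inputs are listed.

0; 3; 0; 0

Execution, op by op:
  [-21, -39, -17, 16] -> [16, -17, -39, -21] -> [-39, -21] -> [] -> [] -> 0
  [-48, 22, -38, 46, -36, 24, -49, 16, -45] -> [-45, 16, -49, 24, -36, 46, -38, 22, -48] -> [-49, 24, -36, 46, -38, 22, -48] -> [-38, 22, -48] -> [-48, 22, -38] -> 3
  [-15, 11, -20, -16] -> [-16, -20, 11, -15] -> [11, -15] -> [] -> [] -> 0
  [3, -23, 50, 47, -24] -> [-24, 47, 50, -23, 3] -> [50, -23, 3] -> [] -> [] -> 0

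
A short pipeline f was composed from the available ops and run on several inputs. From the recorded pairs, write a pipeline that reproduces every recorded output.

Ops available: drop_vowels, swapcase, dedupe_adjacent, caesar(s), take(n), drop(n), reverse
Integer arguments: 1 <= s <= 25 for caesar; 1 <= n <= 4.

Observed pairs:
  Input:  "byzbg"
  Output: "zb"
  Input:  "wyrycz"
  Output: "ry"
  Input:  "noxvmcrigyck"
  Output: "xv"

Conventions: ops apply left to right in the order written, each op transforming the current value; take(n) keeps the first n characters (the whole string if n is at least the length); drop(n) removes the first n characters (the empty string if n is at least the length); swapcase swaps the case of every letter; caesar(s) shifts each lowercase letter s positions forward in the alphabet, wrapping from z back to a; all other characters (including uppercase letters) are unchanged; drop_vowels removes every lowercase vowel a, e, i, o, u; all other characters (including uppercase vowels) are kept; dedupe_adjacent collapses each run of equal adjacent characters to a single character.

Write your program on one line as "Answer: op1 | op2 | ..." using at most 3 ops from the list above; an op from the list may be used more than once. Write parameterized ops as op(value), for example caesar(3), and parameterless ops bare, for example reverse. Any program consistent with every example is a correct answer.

drop(2) | take(2)

Check, running the answer program on each example:
  "byzbg" -> "zbg" -> "zb"
  "wyrycz" -> "rycz" -> "ry"
  "noxvmcrigyck" -> "xvmcrigyck" -> "xv"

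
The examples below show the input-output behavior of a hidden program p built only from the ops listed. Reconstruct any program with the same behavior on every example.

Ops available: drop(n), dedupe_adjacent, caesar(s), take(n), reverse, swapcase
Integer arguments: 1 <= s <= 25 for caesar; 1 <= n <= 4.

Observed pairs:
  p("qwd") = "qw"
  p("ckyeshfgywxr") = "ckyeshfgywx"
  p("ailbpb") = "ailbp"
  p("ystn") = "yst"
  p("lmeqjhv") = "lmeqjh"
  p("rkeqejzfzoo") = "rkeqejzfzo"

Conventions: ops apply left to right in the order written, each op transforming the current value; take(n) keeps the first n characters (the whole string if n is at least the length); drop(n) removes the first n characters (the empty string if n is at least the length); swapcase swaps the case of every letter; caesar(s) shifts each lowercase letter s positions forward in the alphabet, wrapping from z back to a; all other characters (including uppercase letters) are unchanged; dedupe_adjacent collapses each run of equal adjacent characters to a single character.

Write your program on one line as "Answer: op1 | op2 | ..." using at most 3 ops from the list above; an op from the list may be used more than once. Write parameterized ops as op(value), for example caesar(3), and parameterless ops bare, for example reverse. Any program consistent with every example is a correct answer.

reverse | drop(1) | reverse

Check, running the answer program on each example:
  "qwd" -> "dwq" -> "wq" -> "qw"
  "ckyeshfgywxr" -> "rxwygfhseykc" -> "xwygfhseykc" -> "ckyeshfgywx"
  "ailbpb" -> "bpblia" -> "pblia" -> "ailbp"
  "ystn" -> "ntsy" -> "tsy" -> "yst"
  "lmeqjhv" -> "vhjqeml" -> "hjqeml" -> "lmeqjh"
  "rkeqejzfzoo" -> "oozfzjeqekr" -> "ozfzjeqekr" -> "rkeqejzfzo"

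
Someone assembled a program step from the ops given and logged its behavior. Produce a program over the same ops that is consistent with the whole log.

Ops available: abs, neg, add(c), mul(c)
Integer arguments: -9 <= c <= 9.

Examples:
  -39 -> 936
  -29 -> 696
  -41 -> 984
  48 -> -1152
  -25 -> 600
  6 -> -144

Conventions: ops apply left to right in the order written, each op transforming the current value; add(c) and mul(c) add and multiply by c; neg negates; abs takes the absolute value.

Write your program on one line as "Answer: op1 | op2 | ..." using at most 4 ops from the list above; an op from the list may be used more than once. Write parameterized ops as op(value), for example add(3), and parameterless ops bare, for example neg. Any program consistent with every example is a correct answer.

neg | mul(-3) | mul(-2) | mul(4)

Check, running the answer program on each example:
  -39 -> 39 -> -117 -> 234 -> 936
  -29 -> 29 -> -87 -> 174 -> 696
  -41 -> 41 -> -123 -> 246 -> 984
  48 -> -48 -> 144 -> -288 -> -1152
  -25 -> 25 -> -75 -> 150 -> 600
  6 -> -6 -> 18 -> -36 -> -144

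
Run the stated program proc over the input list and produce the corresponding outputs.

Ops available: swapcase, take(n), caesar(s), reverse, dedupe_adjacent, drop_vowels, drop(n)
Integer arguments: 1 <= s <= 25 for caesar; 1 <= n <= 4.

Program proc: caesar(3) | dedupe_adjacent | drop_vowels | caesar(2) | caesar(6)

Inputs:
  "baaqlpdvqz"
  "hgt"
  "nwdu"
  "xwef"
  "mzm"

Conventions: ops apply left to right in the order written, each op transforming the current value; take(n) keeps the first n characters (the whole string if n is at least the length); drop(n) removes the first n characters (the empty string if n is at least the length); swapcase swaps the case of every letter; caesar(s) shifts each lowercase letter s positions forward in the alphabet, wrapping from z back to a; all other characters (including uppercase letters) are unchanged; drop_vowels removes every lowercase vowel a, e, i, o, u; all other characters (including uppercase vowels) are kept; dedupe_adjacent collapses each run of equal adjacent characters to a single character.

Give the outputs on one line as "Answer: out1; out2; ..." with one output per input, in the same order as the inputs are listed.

"lbaogbk"; "sre"; "yhof"; "hp"; "xkx"

Execution, op by op:
  "baaqlpdvqz" -> "eddtosgytc" -> "edtosgytc" -> "dtsgytc" -> "fvuiave" -> "lbaogbk"
  "hgt" -> "kjw" -> "kjw" -> "kjw" -> "mly" -> "sre"
  "nwdu" -> "qzgx" -> "qzgx" -> "qzgx" -> "sbiz" -> "yhof"
  "xwef" -> "azhi" -> "azhi" -> "zh" -> "bj" -> "hp"
  "mzm" -> "pcp" -> "pcp" -> "pcp" -> "rer" -> "xkx"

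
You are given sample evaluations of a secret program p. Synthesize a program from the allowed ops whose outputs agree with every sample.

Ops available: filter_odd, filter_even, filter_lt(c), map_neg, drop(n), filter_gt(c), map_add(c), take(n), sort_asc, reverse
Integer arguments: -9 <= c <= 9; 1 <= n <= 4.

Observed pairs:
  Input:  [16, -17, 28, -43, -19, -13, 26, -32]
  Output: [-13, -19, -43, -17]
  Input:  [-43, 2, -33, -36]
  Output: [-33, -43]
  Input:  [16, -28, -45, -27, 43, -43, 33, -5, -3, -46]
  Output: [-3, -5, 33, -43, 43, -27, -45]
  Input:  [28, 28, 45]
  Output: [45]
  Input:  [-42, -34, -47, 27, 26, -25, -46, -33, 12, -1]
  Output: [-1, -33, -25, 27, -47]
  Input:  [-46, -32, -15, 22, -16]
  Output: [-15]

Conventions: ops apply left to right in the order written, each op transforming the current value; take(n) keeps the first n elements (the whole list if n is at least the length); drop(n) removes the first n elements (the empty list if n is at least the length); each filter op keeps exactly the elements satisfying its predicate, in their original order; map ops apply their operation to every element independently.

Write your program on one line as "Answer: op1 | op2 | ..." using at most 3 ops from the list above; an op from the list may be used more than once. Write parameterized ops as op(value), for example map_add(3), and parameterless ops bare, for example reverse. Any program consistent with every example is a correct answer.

filter_odd | reverse

Check, running the answer program on each example:
  [16, -17, 28, -43, -19, -13, 26, -32] -> [-17, -43, -19, -13] -> [-13, -19, -43, -17]
  [-43, 2, -33, -36] -> [-43, -33] -> [-33, -43]
  [16, -28, -45, -27, 43, -43, 33, -5, -3, -46] -> [-45, -27, 43, -43, 33, -5, -3] -> [-3, -5, 33, -43, 43, -27, -45]
  [28, 28, 45] -> [45] -> [45]
  [-42, -34, -47, 27, 26, -25, -46, -33, 12, -1] -> [-47, 27, -25, -33, -1] -> [-1, -33, -25, 27, -47]
  [-46, -32, -15, 22, -16] -> [-15] -> [-15]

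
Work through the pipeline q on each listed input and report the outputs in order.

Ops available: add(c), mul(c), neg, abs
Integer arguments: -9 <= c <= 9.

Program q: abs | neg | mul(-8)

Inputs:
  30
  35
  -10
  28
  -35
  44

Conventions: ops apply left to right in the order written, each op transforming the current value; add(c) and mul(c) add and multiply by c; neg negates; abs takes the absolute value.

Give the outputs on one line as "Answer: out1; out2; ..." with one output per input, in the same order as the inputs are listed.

240; 280; 80; 224; 280; 352

Execution, op by op:
  30 -> 30 -> -30 -> 240
  35 -> 35 -> -35 -> 280
  -10 -> 10 -> -10 -> 80
  28 -> 28 -> -28 -> 224
  -35 -> 35 -> -35 -> 280
  44 -> 44 -> -44 -> 352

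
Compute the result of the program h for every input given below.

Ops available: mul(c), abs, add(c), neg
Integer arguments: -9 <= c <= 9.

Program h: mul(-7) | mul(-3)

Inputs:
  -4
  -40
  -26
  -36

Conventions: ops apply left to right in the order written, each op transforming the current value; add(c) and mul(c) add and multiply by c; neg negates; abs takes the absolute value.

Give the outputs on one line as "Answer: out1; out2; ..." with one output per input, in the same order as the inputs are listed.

-84; -840; -546; -756

Execution, op by op:
  -4 -> 28 -> -84
  -40 -> 280 -> -840
  -26 -> 182 -> -546
  -36 -> 252 -> -756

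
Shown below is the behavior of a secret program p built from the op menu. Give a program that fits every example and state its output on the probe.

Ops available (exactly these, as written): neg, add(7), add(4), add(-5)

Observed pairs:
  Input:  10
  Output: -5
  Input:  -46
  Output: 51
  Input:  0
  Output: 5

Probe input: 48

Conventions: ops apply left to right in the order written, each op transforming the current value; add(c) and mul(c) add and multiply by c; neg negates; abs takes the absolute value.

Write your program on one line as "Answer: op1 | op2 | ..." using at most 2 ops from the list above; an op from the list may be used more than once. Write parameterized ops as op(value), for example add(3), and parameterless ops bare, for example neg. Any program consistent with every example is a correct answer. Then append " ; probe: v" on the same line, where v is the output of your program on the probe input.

add(-5) | neg ; probe: -43

Check, running the answer program on each example:
  10 -> 5 -> -5
  -46 -> -51 -> 51
  0 -> -5 -> 5
  probe: 48 -> 43 -> -43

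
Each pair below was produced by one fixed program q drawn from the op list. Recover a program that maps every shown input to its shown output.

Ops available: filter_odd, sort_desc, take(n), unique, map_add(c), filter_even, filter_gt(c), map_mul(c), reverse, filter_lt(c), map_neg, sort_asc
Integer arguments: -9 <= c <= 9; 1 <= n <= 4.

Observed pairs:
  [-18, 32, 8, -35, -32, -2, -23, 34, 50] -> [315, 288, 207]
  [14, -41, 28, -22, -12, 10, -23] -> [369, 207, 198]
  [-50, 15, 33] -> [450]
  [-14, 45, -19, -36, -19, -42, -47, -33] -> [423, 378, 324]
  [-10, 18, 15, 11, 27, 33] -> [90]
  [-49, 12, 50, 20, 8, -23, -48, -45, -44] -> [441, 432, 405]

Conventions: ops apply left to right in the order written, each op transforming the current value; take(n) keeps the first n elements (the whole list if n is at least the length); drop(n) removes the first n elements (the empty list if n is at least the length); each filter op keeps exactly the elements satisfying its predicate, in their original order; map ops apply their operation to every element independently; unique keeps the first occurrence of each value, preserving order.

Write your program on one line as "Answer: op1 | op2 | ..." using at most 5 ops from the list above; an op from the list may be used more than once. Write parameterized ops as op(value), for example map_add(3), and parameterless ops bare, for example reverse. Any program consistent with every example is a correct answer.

map_mul(-9) | sort_asc | reverse | take(3) | filter_gt(-8)

Check, running the answer program on each example:
  [-18, 32, 8, -35, -32, -2, -23, 34, 50] -> [162, -288, -72, 315, 288, 18, 207, -306, -450] -> [-450, -306, -288, -72, 18, 162, 207, 288, 315] -> [315, 288, 207, 162, 18, -72, -288, -306, -450] -> [315, 288, 207] -> [315, 288, 207]
  [14, -41, 28, -22, -12, 10, -23] -> [-126, 369, -252, 198, 108, -90, 207] -> [-252, -126, -90, 108, 198, 207, 369] -> [369, 207, 198, 108, -90, -126, -252] -> [369, 207, 198] -> [369, 207, 198]
  [-50, 15, 33] -> [450, -135, -297] -> [-297, -135, 450] -> [450, -135, -297] -> [450, -135, -297] -> [450]
  [-14, 45, -19, -36, -19, -42, -47, -33] -> [126, -405, 171, 324, 171, 378, 423, 297] -> [-405, 126, 171, 171, 297, 324, 378, 423] -> [423, 378, 324, 297, 171, 171, 126, -405] -> [423, 378, 324] -> [423, 378, 324]
  [-10, 18, 15, 11, 27, 33] -> [90, -162, -135, -99, -243, -297] -> [-297, -243, -162, -135, -99, 90] -> [90, -99, -135, -162, -243, -297] -> [90, -99, -135] -> [90]
  [-49, 12, 50, 20, 8, -23, -48, -45, -44] -> [441, -108, -450, -180, -72, 207, 432, 405, 396] -> [-450, -180, -108, -72, 207, 396, 405, 432, 441] -> [441, 432, 405, 396, 207, -72, -108, -180, -450] -> [441, 432, 405] -> [441, 432, 405]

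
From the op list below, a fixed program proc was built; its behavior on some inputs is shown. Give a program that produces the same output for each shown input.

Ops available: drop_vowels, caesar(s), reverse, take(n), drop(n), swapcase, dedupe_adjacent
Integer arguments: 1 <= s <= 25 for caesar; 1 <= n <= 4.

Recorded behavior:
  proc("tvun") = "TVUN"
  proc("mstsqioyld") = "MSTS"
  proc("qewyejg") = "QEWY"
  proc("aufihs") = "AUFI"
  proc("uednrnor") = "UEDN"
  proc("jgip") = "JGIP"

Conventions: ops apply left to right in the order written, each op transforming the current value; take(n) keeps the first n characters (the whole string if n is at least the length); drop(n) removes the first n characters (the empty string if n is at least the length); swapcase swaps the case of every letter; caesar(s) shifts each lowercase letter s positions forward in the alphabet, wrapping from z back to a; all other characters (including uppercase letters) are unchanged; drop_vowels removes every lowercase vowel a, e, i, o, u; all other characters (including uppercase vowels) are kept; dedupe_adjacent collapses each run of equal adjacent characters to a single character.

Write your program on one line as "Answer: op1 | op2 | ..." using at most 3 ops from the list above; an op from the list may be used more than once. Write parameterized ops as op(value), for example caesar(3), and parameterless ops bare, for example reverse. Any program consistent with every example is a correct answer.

take(4) | swapcase

Check, running the answer program on each example:
  "tvun" -> "tvun" -> "TVUN"
  "mstsqioyld" -> "msts" -> "MSTS"
  "qewyejg" -> "qewy" -> "QEWY"
  "aufihs" -> "aufi" -> "AUFI"
  "uednrnor" -> "uedn" -> "UEDN"
  "jgip" -> "jgip" -> "JGIP"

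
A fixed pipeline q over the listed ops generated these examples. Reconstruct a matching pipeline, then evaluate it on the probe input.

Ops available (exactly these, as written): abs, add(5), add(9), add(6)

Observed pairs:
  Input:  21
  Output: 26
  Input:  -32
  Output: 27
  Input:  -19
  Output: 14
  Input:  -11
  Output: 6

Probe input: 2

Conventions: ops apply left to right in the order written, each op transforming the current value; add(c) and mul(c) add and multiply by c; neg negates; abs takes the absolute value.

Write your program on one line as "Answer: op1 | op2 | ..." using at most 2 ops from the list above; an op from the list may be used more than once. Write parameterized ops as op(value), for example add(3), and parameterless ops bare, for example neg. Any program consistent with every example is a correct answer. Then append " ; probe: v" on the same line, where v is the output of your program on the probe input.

add(5) | abs ; probe: 7

Check, running the answer program on each example:
  21 -> 26 -> 26
  -32 -> -27 -> 27
  -19 -> -14 -> 14
  -11 -> -6 -> 6
  probe: 2 -> 7 -> 7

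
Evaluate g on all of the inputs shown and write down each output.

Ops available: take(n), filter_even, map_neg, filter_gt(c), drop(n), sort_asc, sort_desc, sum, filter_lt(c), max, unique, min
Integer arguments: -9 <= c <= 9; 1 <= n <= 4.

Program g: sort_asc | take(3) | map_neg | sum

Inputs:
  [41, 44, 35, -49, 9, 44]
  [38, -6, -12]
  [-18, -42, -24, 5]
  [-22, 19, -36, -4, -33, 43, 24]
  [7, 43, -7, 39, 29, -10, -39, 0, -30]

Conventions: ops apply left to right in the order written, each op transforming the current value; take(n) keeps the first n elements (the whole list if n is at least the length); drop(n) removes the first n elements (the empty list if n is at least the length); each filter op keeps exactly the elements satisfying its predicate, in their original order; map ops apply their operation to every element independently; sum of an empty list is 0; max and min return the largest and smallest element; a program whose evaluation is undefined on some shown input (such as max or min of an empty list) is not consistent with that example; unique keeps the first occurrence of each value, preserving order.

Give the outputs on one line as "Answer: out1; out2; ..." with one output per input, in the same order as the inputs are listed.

Execution, op by op:
  [41, 44, 35, -49, 9, 44] -> [-49, 9, 35, 41, 44, 44] -> [-49, 9, 35] -> [49, -9, -35] -> 5
  [38, -6, -12] -> [-12, -6, 38] -> [-12, -6, 38] -> [12, 6, -38] -> -20
  [-18, -42, -24, 5] -> [-42, -24, -18, 5] -> [-42, -24, -18] -> [42, 24, 18] -> 84
  [-22, 19, -36, -4, -33, 43, 24] -> [-36, -33, -22, -4, 19, 24, 43] -> [-36, -33, -22] -> [36, 33, 22] -> 91
  [7, 43, -7, 39, 29, -10, -39, 0, -30] -> [-39, -30, -10, -7, 0, 7, 29, 39, 43] -> [-39, -30, -10] -> [39, 30, 10] -> 79

5; -20; 84; 91; 79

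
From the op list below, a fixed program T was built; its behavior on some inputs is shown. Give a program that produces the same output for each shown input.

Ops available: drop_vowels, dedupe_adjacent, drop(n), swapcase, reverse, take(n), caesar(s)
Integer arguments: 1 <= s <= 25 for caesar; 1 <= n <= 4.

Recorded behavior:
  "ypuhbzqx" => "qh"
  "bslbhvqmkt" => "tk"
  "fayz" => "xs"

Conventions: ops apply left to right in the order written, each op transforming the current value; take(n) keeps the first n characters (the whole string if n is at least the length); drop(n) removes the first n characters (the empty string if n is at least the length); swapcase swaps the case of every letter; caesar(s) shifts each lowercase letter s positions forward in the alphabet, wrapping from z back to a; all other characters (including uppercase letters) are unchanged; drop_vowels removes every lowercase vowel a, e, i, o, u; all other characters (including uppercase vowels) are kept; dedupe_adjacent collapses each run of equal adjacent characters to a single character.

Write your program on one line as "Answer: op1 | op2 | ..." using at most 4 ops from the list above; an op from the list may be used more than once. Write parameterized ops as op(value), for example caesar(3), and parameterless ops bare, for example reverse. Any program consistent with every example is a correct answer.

caesar(3) | caesar(15) | drop_vowels | take(2)

Check, running the answer program on each example:
  "ypuhbzqx" -> "bsxkecta" -> "qhmztrip" -> "qhmztrp" -> "qh"
  "bslbhvqmkt" -> "evoekytpnw" -> "tkdtzniecl" -> "tkdtzncl" -> "tk"
  "fayz" -> "idbc" -> "xsqr" -> "xsqr" -> "xs"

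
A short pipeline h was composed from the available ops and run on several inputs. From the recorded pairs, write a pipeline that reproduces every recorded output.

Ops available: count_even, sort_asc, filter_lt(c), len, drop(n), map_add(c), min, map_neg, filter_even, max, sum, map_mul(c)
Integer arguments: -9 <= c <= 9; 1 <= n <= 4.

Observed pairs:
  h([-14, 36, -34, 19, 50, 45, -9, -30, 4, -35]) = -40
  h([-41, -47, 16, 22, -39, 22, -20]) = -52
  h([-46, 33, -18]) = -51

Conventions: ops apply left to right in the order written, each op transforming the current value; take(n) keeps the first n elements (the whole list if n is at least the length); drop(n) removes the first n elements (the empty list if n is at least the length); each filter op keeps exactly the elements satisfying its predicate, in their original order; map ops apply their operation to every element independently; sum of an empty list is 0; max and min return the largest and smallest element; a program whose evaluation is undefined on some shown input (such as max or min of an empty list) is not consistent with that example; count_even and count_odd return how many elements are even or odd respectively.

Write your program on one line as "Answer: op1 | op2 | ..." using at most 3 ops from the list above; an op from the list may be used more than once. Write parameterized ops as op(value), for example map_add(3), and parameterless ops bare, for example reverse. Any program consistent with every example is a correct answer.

map_add(-2) | map_add(-3) | min

Check, running the answer program on each example:
  [-14, 36, -34, 19, 50, 45, -9, -30, 4, -35] -> [-16, 34, -36, 17, 48, 43, -11, -32, 2, -37] -> [-19, 31, -39, 14, 45, 40, -14, -35, -1, -40] -> -40
  [-41, -47, 16, 22, -39, 22, -20] -> [-43, -49, 14, 20, -41, 20, -22] -> [-46, -52, 11, 17, -44, 17, -25] -> -52
  [-46, 33, -18] -> [-48, 31, -20] -> [-51, 28, -23] -> -51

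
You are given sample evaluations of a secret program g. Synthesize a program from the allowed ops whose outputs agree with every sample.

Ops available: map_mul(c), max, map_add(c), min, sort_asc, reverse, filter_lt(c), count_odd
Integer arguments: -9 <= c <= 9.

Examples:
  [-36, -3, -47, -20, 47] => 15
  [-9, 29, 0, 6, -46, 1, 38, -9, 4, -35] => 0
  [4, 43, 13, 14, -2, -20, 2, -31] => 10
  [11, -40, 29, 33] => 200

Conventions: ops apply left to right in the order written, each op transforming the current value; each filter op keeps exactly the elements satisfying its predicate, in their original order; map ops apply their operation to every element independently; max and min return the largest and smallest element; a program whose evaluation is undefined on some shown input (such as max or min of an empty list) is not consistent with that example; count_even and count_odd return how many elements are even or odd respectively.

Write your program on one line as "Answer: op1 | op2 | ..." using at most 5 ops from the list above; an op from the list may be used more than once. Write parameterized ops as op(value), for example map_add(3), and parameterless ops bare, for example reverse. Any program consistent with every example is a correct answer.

filter_lt(8) | filter_lt(1) | map_mul(-5) | min

Check, running the answer program on each example:
  [-36, -3, -47, -20, 47] -> [-36, -3, -47, -20] -> [-36, -3, -47, -20] -> [180, 15, 235, 100] -> 15
  [-9, 29, 0, 6, -46, 1, 38, -9, 4, -35] -> [-9, 0, 6, -46, 1, -9, 4, -35] -> [-9, 0, -46, -9, -35] -> [45, 0, 230, 45, 175] -> 0
  [4, 43, 13, 14, -2, -20, 2, -31] -> [4, -2, -20, 2, -31] -> [-2, -20, -31] -> [10, 100, 155] -> 10
  [11, -40, 29, 33] -> [-40] -> [-40] -> [200] -> 200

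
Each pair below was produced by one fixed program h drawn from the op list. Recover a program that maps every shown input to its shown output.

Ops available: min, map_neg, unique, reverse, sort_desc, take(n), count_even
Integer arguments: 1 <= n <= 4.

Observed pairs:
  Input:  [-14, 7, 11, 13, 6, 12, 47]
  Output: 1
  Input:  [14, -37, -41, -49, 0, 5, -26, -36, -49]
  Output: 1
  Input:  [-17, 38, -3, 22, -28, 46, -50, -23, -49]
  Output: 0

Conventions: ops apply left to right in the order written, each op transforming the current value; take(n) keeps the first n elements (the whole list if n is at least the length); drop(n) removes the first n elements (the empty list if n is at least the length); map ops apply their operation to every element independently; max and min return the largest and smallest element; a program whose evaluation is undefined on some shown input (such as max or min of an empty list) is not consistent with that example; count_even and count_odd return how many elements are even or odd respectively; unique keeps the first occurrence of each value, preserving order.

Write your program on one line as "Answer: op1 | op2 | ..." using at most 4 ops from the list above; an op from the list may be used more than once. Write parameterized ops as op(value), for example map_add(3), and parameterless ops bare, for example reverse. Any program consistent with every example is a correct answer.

map_neg | take(1) | count_even

Check, running the answer program on each example:
  [-14, 7, 11, 13, 6, 12, 47] -> [14, -7, -11, -13, -6, -12, -47] -> [14] -> 1
  [14, -37, -41, -49, 0, 5, -26, -36, -49] -> [-14, 37, 41, 49, 0, -5, 26, 36, 49] -> [-14] -> 1
  [-17, 38, -3, 22, -28, 46, -50, -23, -49] -> [17, -38, 3, -22, 28, -46, 50, 23, 49] -> [17] -> 0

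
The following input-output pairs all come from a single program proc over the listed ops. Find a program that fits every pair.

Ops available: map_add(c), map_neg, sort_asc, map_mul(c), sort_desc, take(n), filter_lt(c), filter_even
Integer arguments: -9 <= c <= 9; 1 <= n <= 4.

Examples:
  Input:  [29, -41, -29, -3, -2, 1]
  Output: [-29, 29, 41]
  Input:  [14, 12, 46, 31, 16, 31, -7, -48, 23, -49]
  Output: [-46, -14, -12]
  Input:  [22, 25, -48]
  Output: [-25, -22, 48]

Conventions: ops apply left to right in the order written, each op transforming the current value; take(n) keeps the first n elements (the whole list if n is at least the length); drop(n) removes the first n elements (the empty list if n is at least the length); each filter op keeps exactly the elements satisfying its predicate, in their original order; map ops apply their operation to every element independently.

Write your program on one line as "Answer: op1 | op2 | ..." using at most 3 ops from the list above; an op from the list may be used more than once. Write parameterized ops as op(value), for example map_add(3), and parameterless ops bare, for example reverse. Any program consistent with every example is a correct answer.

map_neg | take(3) | sort_asc

Check, running the answer program on each example:
  [29, -41, -29, -3, -2, 1] -> [-29, 41, 29, 3, 2, -1] -> [-29, 41, 29] -> [-29, 29, 41]
  [14, 12, 46, 31, 16, 31, -7, -48, 23, -49] -> [-14, -12, -46, -31, -16, -31, 7, 48, -23, 49] -> [-14, -12, -46] -> [-46, -14, -12]
  [22, 25, -48] -> [-22, -25, 48] -> [-22, -25, 48] -> [-25, -22, 48]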